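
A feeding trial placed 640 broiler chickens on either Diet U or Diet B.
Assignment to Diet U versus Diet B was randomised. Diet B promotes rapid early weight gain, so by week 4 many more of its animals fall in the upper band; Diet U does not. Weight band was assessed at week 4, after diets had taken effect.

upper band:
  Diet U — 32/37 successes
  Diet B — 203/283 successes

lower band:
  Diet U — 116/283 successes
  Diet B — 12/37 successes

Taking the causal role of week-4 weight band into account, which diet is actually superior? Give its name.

Week-4 weight band is downstream of the diet. One should not condition on a consequence of treatment, so the overall rates are the right comparison.
Pooled: Diet U 46.2% vs Diet B 67.2%; Diet B is higher overall.

Diet B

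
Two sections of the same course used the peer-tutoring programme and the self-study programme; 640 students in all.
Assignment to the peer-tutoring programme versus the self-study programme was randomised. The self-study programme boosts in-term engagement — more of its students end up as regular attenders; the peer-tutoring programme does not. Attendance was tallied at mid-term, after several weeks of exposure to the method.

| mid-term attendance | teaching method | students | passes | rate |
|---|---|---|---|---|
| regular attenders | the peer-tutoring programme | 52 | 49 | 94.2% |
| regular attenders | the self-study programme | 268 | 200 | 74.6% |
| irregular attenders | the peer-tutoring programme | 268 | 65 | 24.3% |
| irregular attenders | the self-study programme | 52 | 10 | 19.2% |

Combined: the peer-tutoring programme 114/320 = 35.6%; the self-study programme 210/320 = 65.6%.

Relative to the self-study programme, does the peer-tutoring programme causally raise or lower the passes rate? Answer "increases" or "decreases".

The stratified and pooled comparisons disagree (the peer-tutoring programme wins within each mid-term attendance; the self-study programme wins overall), so the answer turns on the causal role of mid-term attendance.
Mid-term attendance is downstream of the teaching method. One should not condition on a consequence of treatment, so the overall rates are the right comparison.
Pooled: the peer-tutoring programme 35.6% vs the self-study programme 65.6%; the self-study programme is higher overall.

decreases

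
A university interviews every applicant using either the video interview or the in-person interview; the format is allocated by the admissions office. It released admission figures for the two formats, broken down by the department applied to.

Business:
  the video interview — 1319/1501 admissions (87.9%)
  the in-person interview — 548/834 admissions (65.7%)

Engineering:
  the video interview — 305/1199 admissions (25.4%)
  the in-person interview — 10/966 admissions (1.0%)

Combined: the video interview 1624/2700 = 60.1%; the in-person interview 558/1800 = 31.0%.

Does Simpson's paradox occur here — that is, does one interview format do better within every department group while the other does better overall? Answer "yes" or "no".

no

Within each department level (Business 87.9% vs 65.7%; Engineering 25.4% vs 1.0%), the video interview has the higher rate every time. Pooled: 60.1% vs 31.0% — the video interview has the higher rate overall. They agree.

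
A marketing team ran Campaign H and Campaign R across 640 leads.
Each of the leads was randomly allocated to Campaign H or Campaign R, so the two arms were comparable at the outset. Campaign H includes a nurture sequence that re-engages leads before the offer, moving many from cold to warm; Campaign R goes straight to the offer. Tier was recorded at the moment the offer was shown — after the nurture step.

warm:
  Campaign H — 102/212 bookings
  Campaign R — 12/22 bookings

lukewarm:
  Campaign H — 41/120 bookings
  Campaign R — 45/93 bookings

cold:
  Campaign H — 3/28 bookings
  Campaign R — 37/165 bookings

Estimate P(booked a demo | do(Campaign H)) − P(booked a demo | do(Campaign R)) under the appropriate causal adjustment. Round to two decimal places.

Because the campaign influences engagement tier, engagement tier is a post-treatment mediator, not a confounder. Stratifying on it would bias the estimate; the causal effect is the crude pooled difference.
The causal difference is the pooled difference: 0.406 − 0.336 = +0.070.

+0.07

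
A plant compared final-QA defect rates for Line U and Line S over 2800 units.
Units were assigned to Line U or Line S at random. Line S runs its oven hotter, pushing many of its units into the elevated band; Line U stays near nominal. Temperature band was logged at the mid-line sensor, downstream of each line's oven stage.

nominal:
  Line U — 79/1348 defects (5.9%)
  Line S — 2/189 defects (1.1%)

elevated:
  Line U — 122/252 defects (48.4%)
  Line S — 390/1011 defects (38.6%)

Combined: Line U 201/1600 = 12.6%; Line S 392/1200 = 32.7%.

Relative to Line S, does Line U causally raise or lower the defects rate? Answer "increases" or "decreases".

In-process temperature band is downstream of the line. One should not condition on a consequence of treatment, so the overall rates are the right comparison.
Pooled: Line U 12.6% vs Line S 32.7%; Line U is lower overall.

decreases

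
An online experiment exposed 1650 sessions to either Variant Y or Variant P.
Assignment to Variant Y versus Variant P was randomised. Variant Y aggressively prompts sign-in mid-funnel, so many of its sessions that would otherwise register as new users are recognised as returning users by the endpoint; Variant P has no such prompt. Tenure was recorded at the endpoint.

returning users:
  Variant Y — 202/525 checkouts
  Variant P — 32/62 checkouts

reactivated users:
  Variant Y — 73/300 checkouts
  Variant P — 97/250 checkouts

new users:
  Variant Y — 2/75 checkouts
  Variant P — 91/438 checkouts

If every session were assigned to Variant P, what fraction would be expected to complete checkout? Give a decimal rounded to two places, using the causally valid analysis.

0.29

User tenure is recorded after the variant and is itself shifted by it — it sits on the causal path from variant to outcome. Conditioning on a mediator would strip out part of the effect we want; the pooled comparison gives the total causal effect.
So P(outcome | do(Variant P)) is just the pooled rate for Variant P: 220/750 = 0.293.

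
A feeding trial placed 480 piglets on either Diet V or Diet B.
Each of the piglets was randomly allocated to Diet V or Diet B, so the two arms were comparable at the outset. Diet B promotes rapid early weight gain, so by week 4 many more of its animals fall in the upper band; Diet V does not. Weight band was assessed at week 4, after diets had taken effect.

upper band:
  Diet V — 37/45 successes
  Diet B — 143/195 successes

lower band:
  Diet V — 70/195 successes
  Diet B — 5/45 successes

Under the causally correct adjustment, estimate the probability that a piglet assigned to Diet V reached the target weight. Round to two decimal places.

Because the diet influences week-4 weight band, week-4 weight band is a post-treatment mediator, not a confounder. Stratifying on it would bias the estimate; the causal effect is the crude pooled difference.
So P(outcome | do(Diet V)) is just the pooled rate for Diet V: 107/240 = 0.446.

0.45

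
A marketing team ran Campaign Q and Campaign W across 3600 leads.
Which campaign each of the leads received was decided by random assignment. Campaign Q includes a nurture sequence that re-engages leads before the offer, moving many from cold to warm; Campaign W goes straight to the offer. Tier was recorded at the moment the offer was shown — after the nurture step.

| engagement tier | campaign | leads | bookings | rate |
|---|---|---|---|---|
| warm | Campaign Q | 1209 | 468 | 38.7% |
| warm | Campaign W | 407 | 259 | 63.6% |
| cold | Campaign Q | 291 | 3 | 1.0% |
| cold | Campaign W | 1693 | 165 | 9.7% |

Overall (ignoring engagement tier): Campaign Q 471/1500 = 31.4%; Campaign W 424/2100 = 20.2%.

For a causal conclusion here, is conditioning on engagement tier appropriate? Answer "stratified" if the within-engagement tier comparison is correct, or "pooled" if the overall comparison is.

pooled

The distribution of engagement tier is itself part of what the campaign does — it is an intermediate outcome. Holding it fixed would remove that part of the effect; the total effect is the pooled difference.
Pooled: Campaign Q 31.4% vs Campaign W 20.2%; Campaign Q is higher overall.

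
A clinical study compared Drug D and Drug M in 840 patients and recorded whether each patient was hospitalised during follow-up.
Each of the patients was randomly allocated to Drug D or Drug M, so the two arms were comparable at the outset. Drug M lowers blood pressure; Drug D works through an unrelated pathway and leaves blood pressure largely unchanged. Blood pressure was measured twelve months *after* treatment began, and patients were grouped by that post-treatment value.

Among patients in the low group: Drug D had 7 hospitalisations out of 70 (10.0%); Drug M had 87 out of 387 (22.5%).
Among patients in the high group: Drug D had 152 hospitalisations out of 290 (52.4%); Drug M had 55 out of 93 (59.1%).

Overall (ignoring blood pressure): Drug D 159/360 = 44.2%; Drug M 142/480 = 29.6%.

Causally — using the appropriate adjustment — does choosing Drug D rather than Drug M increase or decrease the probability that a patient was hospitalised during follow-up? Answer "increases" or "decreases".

increases

Blood pressure here is a post-treatment variable shaped by the drug; conditioning on it would introduce bias rather than remove it. The overall comparison is the causal one.
Pooled: Drug D 44.2% vs Drug M 29.6%; Drug M is lower overall.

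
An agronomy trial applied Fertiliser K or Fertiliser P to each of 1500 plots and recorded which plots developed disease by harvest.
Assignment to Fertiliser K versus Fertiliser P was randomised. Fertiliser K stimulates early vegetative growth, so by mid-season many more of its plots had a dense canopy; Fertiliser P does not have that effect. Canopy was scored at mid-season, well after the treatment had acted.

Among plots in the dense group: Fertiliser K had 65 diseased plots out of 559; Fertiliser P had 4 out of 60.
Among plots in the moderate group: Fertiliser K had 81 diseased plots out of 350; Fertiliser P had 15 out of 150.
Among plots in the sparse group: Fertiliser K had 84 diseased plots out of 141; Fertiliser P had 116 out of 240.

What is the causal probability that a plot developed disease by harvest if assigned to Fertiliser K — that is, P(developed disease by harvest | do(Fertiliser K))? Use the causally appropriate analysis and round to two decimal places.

0.22

Within every mid-season canopy level Fertiliser P has the lower rate, yet pooled Fertiliser K does — Simpson's reversal.
Mid-season canopy is downstream of the fertiliser. One should not condition on a consequence of treatment, so the overall rates are the right comparison.
So P(outcome | do(Fertiliser K)) is just the pooled rate for Fertiliser K: 230/1050 = 0.219.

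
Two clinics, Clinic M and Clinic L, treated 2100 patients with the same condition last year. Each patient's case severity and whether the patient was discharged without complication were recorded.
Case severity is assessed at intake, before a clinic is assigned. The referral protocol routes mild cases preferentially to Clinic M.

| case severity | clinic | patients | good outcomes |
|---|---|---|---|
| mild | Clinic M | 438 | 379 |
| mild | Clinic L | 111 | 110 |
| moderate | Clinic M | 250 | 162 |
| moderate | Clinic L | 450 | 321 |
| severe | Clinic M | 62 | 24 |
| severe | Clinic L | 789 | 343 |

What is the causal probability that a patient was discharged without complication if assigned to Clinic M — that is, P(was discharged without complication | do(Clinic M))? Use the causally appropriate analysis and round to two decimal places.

Case severity is set before the clinic has any effect — it is not caused by the clinic — and it independently drives the outcome. That makes it a confounder, so the causal comparison is within case severity levels.
Standardising Clinic M to the population case severity mix: 0.261·379/438 + 0.333·162/250 + 0.405·24/62 = 0.599.

0.60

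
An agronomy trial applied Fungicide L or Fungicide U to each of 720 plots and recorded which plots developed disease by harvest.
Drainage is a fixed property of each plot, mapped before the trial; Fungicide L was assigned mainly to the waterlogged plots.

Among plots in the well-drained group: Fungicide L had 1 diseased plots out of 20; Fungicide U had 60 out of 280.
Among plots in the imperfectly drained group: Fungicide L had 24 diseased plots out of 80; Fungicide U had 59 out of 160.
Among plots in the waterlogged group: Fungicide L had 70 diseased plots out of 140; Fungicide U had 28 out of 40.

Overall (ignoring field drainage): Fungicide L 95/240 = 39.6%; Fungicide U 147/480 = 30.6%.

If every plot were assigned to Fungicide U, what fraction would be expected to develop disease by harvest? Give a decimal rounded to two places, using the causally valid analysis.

0.39

Field drainage is set before the fungicide has any effect — it is not caused by the fungicide — and it independently drives the outcome. That makes it a confounder, so the causal comparison is within field drainage levels.
Standardising Fungicide U to the population field drainage mix: 0.417·60/280 + 0.333·59/160 + 0.250·28/40 = 0.387.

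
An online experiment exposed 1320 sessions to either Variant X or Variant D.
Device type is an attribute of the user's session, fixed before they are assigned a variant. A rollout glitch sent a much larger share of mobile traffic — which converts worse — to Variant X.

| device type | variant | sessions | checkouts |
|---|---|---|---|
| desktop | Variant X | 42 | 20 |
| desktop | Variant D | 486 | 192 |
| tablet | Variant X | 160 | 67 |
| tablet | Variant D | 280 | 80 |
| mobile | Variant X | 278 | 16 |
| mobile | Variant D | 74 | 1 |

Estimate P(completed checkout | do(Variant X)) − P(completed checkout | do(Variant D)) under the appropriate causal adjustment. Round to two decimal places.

+0.09

The imbalance in device type arose from how sessions were allocated, not from anything the variant did; and device type independently affects the outcome. The pooled gap is confounded — condition on device type.
Adjusting over the population distribution of device type: 0.400·(0.476−0.395) + 0.333·(0.419−0.286) + 0.267·(0.058−0.014) = +0.089.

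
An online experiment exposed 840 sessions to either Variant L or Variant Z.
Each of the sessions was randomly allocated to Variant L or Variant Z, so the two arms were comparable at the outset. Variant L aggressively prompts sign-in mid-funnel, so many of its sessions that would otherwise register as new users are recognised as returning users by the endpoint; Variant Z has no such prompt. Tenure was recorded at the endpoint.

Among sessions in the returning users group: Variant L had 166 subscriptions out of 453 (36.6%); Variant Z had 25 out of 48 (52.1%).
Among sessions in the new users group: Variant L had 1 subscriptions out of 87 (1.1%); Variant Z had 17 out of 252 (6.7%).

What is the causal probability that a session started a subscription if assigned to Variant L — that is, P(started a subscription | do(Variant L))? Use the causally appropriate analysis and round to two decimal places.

0.31

The user tenure-specific comparison favours Variant Z throughout, but the pooled figures favour Variant L. The question is whether to condition on user tenure.
User tenure is recorded after the variant and is itself shifted by it — it sits on the causal path from variant to outcome. Conditioning on a mediator would strip out part of the effect we want; the pooled comparison gives the total causal effect.
So P(outcome | do(Variant L)) is just the pooled rate for Variant L: 167/540 = 0.309.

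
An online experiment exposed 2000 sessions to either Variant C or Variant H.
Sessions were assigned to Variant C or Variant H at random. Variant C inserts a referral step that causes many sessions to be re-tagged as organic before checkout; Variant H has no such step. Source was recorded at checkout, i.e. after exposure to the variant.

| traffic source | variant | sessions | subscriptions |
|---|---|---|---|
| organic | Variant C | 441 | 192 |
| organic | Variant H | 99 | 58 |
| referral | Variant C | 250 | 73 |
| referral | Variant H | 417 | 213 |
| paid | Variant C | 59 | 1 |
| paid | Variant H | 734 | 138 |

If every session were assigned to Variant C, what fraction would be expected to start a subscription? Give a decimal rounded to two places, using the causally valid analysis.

The distribution of traffic source is itself part of what the variant does — it is an intermediate outcome. Holding it fixed would remove that part of the effect; the total effect is the pooled difference.
So P(outcome | do(Variant C)) is just the pooled rate for Variant C: 266/750 = 0.355.

0.35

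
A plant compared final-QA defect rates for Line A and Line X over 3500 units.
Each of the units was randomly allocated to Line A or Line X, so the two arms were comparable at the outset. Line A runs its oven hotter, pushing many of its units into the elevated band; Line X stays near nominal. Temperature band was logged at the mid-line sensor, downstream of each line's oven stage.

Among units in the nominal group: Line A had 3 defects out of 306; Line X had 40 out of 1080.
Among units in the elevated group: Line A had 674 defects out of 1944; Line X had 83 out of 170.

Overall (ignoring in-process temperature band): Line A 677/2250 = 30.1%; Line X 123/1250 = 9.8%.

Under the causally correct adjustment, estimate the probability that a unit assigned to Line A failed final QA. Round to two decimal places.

0.30

In-process temperature band here is a post-treatment variable shaped by the line; conditioning on it would introduce bias rather than remove it. The overall comparison is the causal one.
So P(outcome | do(Line A)) is just the pooled rate for Line A: 677/2250 = 0.301.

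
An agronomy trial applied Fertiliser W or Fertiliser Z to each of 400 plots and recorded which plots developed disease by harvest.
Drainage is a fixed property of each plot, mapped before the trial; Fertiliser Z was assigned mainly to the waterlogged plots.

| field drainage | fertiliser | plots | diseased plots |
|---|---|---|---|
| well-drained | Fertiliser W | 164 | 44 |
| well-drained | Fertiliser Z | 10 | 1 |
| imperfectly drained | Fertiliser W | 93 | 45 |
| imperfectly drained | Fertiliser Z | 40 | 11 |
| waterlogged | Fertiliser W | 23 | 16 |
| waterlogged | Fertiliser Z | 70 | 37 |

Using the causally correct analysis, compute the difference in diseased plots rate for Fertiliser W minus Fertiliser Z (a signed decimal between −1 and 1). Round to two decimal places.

Within every field drainage level Fertiliser Z has the lower rate, yet pooled Fertiliser W does — Simpson's reversal.
Field drainage differs across fertilisers for reasons unrelated to any effect of the fertiliser itself, and it separately predicts the outcome — a classic confounder. We must compare within field drainage levels.
Adjusting over the population distribution of field drainage: 0.435·(0.268−0.100) + 0.333·(0.484−0.275) + 0.233·(0.696−0.529) = +0.182.

+0.18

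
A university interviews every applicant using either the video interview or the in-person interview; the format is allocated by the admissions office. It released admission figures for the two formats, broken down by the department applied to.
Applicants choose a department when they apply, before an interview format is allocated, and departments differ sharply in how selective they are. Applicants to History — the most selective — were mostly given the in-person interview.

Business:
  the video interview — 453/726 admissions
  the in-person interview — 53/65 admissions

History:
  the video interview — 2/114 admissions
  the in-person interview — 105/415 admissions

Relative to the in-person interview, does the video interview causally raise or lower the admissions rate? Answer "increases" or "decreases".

decreases

The stratified and pooled comparisons disagree (the in-person interview wins within each department; the video interview wins overall), so the answer turns on the causal role of department.
The imbalance in department arose from how applicants were allocated, not from anything the interview format did; and department independently affects the outcome. The pooled gap is confounded — condition on department.
Within each level — Business: 62.4% vs 81.5%; History: 1.8% vs 25.3% — the in-person interview is higher every time.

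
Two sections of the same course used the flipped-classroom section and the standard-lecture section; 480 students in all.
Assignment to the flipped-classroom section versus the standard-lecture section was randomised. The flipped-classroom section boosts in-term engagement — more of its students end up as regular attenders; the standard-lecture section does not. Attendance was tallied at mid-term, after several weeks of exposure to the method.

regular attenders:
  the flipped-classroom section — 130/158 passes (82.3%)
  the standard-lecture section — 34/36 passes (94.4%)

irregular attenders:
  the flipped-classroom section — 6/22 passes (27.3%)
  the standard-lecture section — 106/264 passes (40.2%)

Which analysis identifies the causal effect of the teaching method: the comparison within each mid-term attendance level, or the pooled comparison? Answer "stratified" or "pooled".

The stratified and pooled comparisons disagree (the standard-lecture section wins within each mid-term attendance; the flipped-classroom section wins overall), so the answer turns on the causal role of mid-term attendance.
Mid-term attendance here is a post-treatment variable shaped by the teaching method; conditioning on it would introduce bias rather than remove it. The overall comparison is the causal one.
Pooled: the flipped-classroom section 75.6% vs the standard-lecture section 46.7%; the flipped-classroom section is higher overall.

pooled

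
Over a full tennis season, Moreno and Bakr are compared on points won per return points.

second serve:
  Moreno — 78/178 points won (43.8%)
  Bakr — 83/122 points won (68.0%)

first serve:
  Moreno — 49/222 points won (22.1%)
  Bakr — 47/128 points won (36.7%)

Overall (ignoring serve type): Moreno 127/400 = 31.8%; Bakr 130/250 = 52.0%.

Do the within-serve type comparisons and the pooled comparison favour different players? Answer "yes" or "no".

no

Within each serve type level (second serve 43.8% vs 68.0%; first serve 22.1% vs 36.7%), Bakr has the higher rate every time. Pooled: 31.8% vs 52.0% — Bakr has the higher rate overall. They agree.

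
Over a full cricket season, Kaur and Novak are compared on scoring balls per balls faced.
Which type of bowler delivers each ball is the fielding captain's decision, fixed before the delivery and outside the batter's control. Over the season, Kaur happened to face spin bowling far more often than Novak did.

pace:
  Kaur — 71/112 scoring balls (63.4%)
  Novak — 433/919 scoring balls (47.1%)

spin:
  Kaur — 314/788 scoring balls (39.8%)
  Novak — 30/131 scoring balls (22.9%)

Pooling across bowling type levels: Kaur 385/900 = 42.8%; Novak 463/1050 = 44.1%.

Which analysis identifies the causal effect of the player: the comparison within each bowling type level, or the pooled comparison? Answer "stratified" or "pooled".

Nothing the player does changes bowling type; the imbalance is an allocation artefact. With bowling type also predicting the outcome, the pooled figure is confounded, and the within-stratum comparison is the causal one.
Within each level — pace: 63.4% vs 47.1%; spin: 39.8% vs 22.9% — Kaur is higher every time.

stratified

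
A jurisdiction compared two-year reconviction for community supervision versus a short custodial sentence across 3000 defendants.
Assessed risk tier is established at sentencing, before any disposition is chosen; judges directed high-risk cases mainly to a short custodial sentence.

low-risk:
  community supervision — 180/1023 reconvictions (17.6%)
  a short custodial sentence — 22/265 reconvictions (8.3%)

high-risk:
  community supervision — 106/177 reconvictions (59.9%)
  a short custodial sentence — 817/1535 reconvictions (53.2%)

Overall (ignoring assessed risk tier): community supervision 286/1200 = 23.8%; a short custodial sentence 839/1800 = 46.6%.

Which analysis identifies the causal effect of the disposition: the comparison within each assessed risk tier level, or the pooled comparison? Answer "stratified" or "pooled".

Assessed risk tier is set before the disposition has any effect — it is not caused by the disposition — and it independently drives the outcome. That makes it a confounder, so the causal comparison is within assessed risk tier levels.
Within each level — low-risk: 17.6% vs 8.3%; high-risk: 59.9% vs 53.2% — a short custodial sentence is lower every time.

stratified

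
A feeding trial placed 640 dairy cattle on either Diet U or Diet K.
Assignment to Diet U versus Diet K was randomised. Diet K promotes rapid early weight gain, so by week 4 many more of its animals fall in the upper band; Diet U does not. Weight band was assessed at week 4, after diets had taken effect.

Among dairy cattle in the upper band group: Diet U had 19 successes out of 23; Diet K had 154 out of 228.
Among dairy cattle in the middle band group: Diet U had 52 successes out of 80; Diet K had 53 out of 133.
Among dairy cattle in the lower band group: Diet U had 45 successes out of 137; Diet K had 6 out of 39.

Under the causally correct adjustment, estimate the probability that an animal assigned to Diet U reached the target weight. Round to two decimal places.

0.48

Week-4 weight band is recorded after the diet and is itself shifted by it — it sits on the causal path from diet to outcome. Conditioning on a mediator would strip out part of the effect we want; the pooled comparison gives the total causal effect.
So P(outcome | do(Diet U)) is just the pooled rate for Diet U: 116/240 = 0.483.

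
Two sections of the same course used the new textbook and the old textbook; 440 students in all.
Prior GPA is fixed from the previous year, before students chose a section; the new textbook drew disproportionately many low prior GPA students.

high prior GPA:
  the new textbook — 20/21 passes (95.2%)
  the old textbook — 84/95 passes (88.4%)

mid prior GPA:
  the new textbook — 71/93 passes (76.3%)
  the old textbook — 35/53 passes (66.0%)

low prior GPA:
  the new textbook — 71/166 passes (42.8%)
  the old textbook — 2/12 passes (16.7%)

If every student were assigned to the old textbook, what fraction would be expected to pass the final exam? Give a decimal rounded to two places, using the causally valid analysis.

0.52

Within every prior GPA band level the new textbook has the higher rate, yet pooled the old textbook does — Simpson's reversal.
Prior GPA band satisfies the back-door criterion: it is not a descendant of the teaching method, and it blocks the spurious path from teaching method to outcome. Adjusting for it (i.e., using the within-prior GPA band rates) gives the causal effect.
Standardising the old textbook to the population prior GPA band mix: 0.264·84/95 + 0.332·35/53 + 0.405·2/12 = 0.520.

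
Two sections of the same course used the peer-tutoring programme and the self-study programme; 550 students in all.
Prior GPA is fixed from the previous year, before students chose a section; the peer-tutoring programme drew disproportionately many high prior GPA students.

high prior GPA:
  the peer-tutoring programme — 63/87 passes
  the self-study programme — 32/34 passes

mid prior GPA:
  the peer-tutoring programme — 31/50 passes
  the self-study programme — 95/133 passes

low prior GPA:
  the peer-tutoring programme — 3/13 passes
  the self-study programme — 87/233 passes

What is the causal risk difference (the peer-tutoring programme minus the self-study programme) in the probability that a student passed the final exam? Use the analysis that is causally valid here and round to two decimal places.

The stratified and pooled comparisons disagree (the self-study programme wins within each prior GPA band; the peer-tutoring programme wins overall), so the answer turns on the causal role of prior GPA band.
The imbalance in prior GPA band arose from how students were allocated, not from anything the teaching method did; and prior GPA band independently affects the outcome. The pooled gap is confounded — condition on prior GPA band.
Adjusting over the population distribution of prior GPA band: 0.220·(0.724−0.941) + 0.333·(0.620−0.714) + 0.447·(0.231−0.373) = -0.143.

-0.14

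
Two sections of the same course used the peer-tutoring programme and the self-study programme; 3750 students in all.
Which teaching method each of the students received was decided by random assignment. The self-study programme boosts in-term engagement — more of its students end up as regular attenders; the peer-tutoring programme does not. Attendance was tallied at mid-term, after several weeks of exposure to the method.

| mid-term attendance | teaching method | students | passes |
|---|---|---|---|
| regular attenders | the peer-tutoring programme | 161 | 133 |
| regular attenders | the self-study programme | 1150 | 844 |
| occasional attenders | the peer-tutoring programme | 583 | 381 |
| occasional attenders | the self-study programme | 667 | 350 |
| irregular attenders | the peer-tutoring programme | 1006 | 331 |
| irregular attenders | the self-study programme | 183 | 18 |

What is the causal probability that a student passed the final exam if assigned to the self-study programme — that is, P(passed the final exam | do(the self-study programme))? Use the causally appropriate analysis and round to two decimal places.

Because the teaching method influences mid-term attendance, mid-term attendance is a post-treatment mediator, not a confounder. Stratifying on it would bias the estimate; the causal effect is the crude pooled difference.
So P(outcome | do(the self-study programme)) is just the pooled rate for the self-study programme: 1212/2000 = 0.606.

0.61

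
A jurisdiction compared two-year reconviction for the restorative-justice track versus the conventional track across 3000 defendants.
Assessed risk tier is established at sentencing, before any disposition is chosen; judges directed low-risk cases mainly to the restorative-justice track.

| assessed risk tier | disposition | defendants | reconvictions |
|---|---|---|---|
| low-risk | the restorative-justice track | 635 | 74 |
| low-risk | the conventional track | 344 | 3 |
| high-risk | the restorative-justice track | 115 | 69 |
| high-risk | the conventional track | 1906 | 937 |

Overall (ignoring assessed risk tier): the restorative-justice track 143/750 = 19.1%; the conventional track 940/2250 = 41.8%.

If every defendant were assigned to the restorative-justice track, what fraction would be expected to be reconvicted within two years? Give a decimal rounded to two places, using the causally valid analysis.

the conventional track is lower inside every assessed risk tier stratum but the restorative-justice track is lower in aggregate. Whether to stratify depends on how assessed risk tier relates to the disposition.
Assessed risk tier differs across dispositions for reasons unrelated to any effect of the disposition itself, and it separately predicts the outcome — a classic confounder. We must compare within assessed risk tier levels.
Standardising the restorative-justice track to the population assessed risk tier mix: 0.326·74/635 + 0.674·69/115 = 0.442.

0.44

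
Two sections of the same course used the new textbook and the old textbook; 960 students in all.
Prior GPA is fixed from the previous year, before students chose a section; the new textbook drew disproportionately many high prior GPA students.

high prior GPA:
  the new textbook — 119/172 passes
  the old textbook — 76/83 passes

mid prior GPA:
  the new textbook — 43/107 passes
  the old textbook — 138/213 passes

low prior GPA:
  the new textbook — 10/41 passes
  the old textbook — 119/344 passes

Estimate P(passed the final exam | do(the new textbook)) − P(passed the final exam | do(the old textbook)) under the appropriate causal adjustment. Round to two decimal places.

the old textbook is higher inside every prior GPA band stratum but the new textbook is higher in aggregate. Whether to stratify depends on how prior GPA band relates to the teaching method.
Prior GPA band differs across teaching methods for reasons unrelated to any effect of the teaching method itself, and it separately predicts the outcome — a classic confounder. We must compare within prior GPA band levels.
Adjusting over the population distribution of prior GPA band: 0.266·(0.692−0.916) + 0.333·(0.402−0.648) + 0.401·(0.244−0.346) = -0.182.

-0.18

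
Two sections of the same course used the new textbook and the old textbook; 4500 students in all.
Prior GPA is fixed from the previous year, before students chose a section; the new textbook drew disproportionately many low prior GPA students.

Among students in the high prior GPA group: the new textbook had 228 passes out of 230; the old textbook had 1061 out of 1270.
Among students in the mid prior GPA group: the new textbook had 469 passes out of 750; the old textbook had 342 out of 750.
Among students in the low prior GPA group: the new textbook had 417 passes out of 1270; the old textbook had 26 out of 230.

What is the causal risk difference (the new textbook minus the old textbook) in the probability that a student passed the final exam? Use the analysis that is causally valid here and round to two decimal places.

Prior GPA band is set before the teaching method has any effect — it is not caused by the teaching method — and it independently drives the outcome. That makes it a confounder, so the causal comparison is within prior GPA band levels.
Adjusting over the population distribution of prior GPA band: 0.333·(0.991−0.835) + 0.333·(0.625−0.456) + 0.333·(0.328−0.113) = +0.180.

+0.18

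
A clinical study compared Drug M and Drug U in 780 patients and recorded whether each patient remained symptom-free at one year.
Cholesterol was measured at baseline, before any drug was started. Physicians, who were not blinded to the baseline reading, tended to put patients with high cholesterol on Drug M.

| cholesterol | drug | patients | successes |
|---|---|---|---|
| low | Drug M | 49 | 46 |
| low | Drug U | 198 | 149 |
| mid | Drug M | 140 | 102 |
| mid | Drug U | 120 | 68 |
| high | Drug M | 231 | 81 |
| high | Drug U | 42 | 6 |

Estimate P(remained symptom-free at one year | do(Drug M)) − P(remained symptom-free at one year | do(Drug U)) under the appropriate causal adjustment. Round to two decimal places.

+0.19

Cholesterol is set before the drug has any effect — it is not caused by the drug — and it independently drives the outcome. That makes it a confounder, so the causal comparison is within cholesterol levels.
Adjusting over the population distribution of cholesterol: 0.317·(0.939−0.753) + 0.333·(0.729−0.567) + 0.350·(0.351−0.143) = +0.186.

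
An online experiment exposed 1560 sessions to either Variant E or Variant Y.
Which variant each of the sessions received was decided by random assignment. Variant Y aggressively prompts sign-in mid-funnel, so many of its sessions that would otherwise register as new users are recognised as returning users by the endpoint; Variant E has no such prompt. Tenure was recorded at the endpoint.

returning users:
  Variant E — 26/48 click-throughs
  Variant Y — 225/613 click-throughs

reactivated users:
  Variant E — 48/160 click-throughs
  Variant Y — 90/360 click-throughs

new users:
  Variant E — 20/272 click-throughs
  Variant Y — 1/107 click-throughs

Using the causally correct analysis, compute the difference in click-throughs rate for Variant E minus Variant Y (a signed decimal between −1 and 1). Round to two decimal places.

-0.10

User tenure lies on the pathway variant → user tenure → outcome, so adjusting for it blocks the indirect effect. For the total causal effect of variant, use the unadjusted pooled rates.
The causal difference is the pooled difference: 0.196 − 0.293 = -0.097.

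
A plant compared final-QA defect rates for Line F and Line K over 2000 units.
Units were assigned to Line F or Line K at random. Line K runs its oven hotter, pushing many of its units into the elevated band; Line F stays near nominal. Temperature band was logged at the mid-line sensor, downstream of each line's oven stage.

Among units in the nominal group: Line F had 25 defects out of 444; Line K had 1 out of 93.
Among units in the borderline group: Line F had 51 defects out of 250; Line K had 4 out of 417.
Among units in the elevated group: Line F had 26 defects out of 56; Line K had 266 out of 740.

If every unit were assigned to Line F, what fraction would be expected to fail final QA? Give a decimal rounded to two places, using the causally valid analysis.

Line K is lower inside every in-process temperature band stratum but Line F is lower in aggregate. Whether to stratify depends on how in-process temperature band relates to the line.
The distribution of in-process temperature band is itself part of what the line does — it is an intermediate outcome. Holding it fixed would remove that part of the effect; the total effect is the pooled difference.
So P(outcome | do(Line F)) is just the pooled rate for Line F: 102/750 = 0.136.

0.14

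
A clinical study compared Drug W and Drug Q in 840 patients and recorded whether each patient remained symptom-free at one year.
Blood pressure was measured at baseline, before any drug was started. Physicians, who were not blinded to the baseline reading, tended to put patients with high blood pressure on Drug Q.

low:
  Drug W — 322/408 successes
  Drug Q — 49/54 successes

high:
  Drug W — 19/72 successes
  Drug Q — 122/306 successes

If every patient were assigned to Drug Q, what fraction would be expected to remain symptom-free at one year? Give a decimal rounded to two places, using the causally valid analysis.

Within every blood pressure level Drug Q has the higher rate, yet pooled Drug W does — Simpson's reversal.
The imbalance in blood pressure arose from how patients were allocated, not from anything the drug did; and blood pressure independently affects the outcome. The pooled gap is confounded — condition on blood pressure.
Standardising Drug Q to the population blood pressure mix: 0.550·49/54 + 0.450·122/306 = 0.678.

0.68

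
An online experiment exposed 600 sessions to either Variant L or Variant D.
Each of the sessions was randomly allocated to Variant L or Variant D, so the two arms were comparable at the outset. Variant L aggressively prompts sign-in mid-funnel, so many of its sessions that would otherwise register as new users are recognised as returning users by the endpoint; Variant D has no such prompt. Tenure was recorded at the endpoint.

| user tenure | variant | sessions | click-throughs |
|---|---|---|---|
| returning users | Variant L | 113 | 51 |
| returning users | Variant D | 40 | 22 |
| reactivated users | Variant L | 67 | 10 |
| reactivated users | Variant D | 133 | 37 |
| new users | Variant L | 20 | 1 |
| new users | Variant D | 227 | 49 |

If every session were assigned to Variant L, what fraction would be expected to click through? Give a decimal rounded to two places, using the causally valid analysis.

The distribution of user tenure is itself part of what the variant does — it is an intermediate outcome. Holding it fixed would remove that part of the effect; the total effect is the pooled difference.
So P(outcome | do(Variant L)) is just the pooled rate for Variant L: 62/200 = 0.310.

0.31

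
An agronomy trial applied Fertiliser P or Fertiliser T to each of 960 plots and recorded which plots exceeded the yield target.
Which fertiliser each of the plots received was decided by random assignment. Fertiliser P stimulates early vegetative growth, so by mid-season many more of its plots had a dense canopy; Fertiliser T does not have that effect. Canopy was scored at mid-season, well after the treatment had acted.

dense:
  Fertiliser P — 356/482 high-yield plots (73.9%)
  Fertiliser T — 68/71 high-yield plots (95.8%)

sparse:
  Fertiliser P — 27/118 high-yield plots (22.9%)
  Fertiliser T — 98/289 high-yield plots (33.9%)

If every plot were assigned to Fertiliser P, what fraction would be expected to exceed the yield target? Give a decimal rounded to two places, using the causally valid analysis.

The stratified and pooled comparisons disagree (Fertiliser T wins within each mid-season canopy; Fertiliser P wins overall), so the answer turns on the causal role of mid-season canopy.
Stratifying would compare fertilisers among plots the fertilisers themselves sorted into mid-season canopy groups — a form of selection on an intermediate. The unconditioned pooled rates give the total causal effect.
So P(outcome | do(Fertiliser P)) is just the pooled rate for Fertiliser P: 383/600 = 0.638.

0.64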